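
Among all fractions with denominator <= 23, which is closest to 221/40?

Expand x = 221/40 as a continued fraction with the Euclidean algorithm:
  221 = 5*40 + 21, so a_0 = 5.
  40 = 1*21 + 19, so a_1 = 1.
  21 = 1*19 + 2, so a_2 = 1.
  19 = 9*2 + 1, so a_3 = 9.
  2 = 2*1 + 0, so a_4 = 2.
so x = [5; 1, 1, 9, 2].
Convergents (p_i = a_i*p_{i-1} + p_{i-2}, q_i = a_i*q_{i-1} + q_{i-2} with p_{-2}=0, p_{-1}=1, q_{-2}=1, q_{-1}=0), until the denominator exceeds 23:
  i=0: a_0=5, p_0 = 5*1 + 0 = 5, q_0 = 5*0 + 1 = 1.
  i=1: a_1=1, p_1 = 1*5 + 1 = 6, q_1 = 1*1 + 0 = 1.
  i=2: a_2=1, p_2 = 1*6 + 5 = 11, q_2 = 1*1 + 1 = 2.
  i=3: a_3=9, p_3 = 9*11 + 6 = 105, q_3 = 9*2 + 1 = 19.
  i=4: a_4=2, p_4 = 2*105 + 11 = 221, q_4 = 2*19 + 2 = 40.
q_4 = 40 > 23, so the last convergent with denominator <= 23 is p_3/q_3 = 105/19.
The closest fraction with denominator <= 23 is either p_3/q_3 or the intermediate fraction (k*p_3 + p_2)/(k*q_3 + q_2) with the largest k >= 1 whose denominator stays <= 23; these approach x as k grows, and every other convergent or intermediate fraction in range is farther away.
Largest k: floor((23 - q_2)/q_3) = floor((23 - 2)/19) = 1.
That gives (1*105 + 11)/(1*19 + 2) = 116/21.
Compare the errors: |x - 105/19| = |221*19 - 105*40|/(40*19) = 1/760, and |x - 116/21| = |221*21 - 116*40|/(40*21) = 1/840.
Cross-multiplying, 1*760 = 760 < 840 = 1*840, so 1/840 is smaller: the intermediate fraction 116/21 is closer to x than 105/19.

116/21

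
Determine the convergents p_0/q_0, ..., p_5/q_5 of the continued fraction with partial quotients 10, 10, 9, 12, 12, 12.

10/1, 101/10, 919/91, 11129/1102, 134467/13315, 1624733/160882

Using the convergent recurrence p_i = a_i*p_{i-1} + p_{i-2}, q_i = a_i*q_{i-1} + q_{i-2} with p_{-2}=0, p_{-1}=1, q_{-2}=1, q_{-1}=0:
  i=0: a_0=10, p_0 = 10*1 + 0 = 10, q_0 = 10*0 + 1 = 1.
  i=1: a_1=10, p_1 = 10*10 + 1 = 101, q_1 = 10*1 + 0 = 10.
  i=2: a_2=9, p_2 = 9*101 + 10 = 919, q_2 = 9*10 + 1 = 91.
  i=3: a_3=12, p_3 = 12*919 + 101 = 11129, q_3 = 12*91 + 10 = 1102.
  i=4: a_4=12, p_4 = 12*11129 + 919 = 134467, q_4 = 12*1102 + 91 = 13315.
  i=5: a_5=12, p_5 = 12*134467 + 11129 = 1624733, q_5 = 12*13315 + 1102 = 160882.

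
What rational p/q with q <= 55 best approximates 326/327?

Expand x = 326/327 as a continued fraction with the Euclidean algorithm:
  326 = 0*327 + 326, so a_0 = 0.
  327 = 1*326 + 1, so a_1 = 1.
  326 = 326*1 + 0, so a_2 = 326.
so x = [0; 1, 326].
Convergents (p_i = a_i*p_{i-1} + p_{i-2}, q_i = a_i*q_{i-1} + q_{i-2} with p_{-2}=0, p_{-1}=1, q_{-2}=1, q_{-1}=0), until the denominator exceeds 55:
  i=0: a_0=0, p_0 = 0*1 + 0 = 0, q_0 = 0*0 + 1 = 1.
  i=1: a_1=1, p_1 = 1*0 + 1 = 1, q_1 = 1*1 + 0 = 1.
  i=2: a_2=326, p_2 = 326*1 + 0 = 326, q_2 = 326*1 + 1 = 327.
q_2 = 327 > 55, so the last convergent with denominator <= 55 is p_1/q_1 = 1/1.
The closest fraction with denominator <= 55 is either p_1/q_1 or the intermediate fraction (k*p_1 + p_0)/(k*q_1 + q_0) with the largest k >= 1 whose denominator stays <= 55; these approach x as k grows, and every other convergent or intermediate fraction in range is farther away.
Largest k: floor((55 - q_0)/q_1) = floor((55 - 1)/1) = 54.
That gives (54*1 + 0)/(54*1 + 1) = 54/55.
Compare the errors: |x - 1/1| = |326*1 - 1*327|/(327*1) = 1/327, and |x - 54/55| = |326*55 - 54*327|/(327*55) = 272/17985.
Cross-multiplying, 1*17985 = 17985 < 88944 = 272*327, so 1/327 is smaller: the convergent 1/1 is closer to x than 54/55.

1/1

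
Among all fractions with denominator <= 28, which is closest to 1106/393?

Expand x = 1106/393 as a continued fraction with the Euclidean algorithm:
  1106 = 2*393 + 320, so a_0 = 2.
  393 = 1*320 + 73, so a_1 = 1.
  320 = 4*73 + 28, so a_2 = 4.
  73 = 2*28 + 17, so a_3 = 2.
  28 = 1*17 + 11, so a_4 = 1.
  17 = 1*11 + 6, so a_5 = 1.
  11 = 1*6 + 5, so a_6 = 1.
  6 = 1*5 + 1, so a_7 = 1.
  5 = 5*1 + 0, so a_8 = 5.
so x = [2; 1, 4, 2, 1, 1, 1, 1, 5].
Convergents (p_i = a_i*p_{i-1} + p_{i-2}, q_i = a_i*q_{i-1} + q_{i-2} with p_{-2}=0, p_{-1}=1, q_{-2}=1, q_{-1}=0), until the denominator exceeds 28:
  i=0: a_0=2, p_0 = 2*1 + 0 = 2, q_0 = 2*0 + 1 = 1.
  i=1: a_1=1, p_1 = 1*2 + 1 = 3, q_1 = 1*1 + 0 = 1.
  i=2: a_2=4, p_2 = 4*3 + 2 = 14, q_2 = 4*1 + 1 = 5.
  i=3: a_3=2, p_3 = 2*14 + 3 = 31, q_3 = 2*5 + 1 = 11.
  i=4: a_4=1, p_4 = 1*31 + 14 = 45, q_4 = 1*11 + 5 = 16.
  i=5: a_5=1, p_5 = 1*45 + 31 = 76, q_5 = 1*16 + 11 = 27.
  i=6: a_6=1, p_6 = 1*76 + 45 = 121, q_6 = 1*27 + 16 = 43.
q_6 = 43 > 28, so the last convergent with denominator <= 28 is p_5/q_5 = 76/27.
The closest fraction with denominator <= 28 is either p_5/q_5 or the intermediate fraction (k*p_5 + p_4)/(k*q_5 + q_4) with the largest k >= 1 whose denominator stays <= 28; these approach x as k grows, and every other convergent or intermediate fraction in range is farther away.
Largest k: floor((28 - q_4)/q_5) = floor((28 - 16)/27) = 0.
Since k = 0, no intermediate fraction beyond p_5/q_5 has denominator <= 28, so the convergent 76/27 is the closest (its error is |1106*27 - 76*393|/(393*27) = 6/10611).

76/27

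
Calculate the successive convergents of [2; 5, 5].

Using the convergent recurrence p_i = a_i*p_{i-1} + p_{i-2}, q_i = a_i*q_{i-1} + q_{i-2} with p_{-2}=0, p_{-1}=1, q_{-2}=1, q_{-1}=0:
  i=0: a_0=2, p_0 = 2*1 + 0 = 2, q_0 = 2*0 + 1 = 1.
  i=1: a_1=5, p_1 = 5*2 + 1 = 11, q_1 = 5*1 + 0 = 5.
  i=2: a_2=5, p_2 = 5*11 + 2 = 57, q_2 = 5*5 + 1 = 26.

2/1, 11/5, 57/26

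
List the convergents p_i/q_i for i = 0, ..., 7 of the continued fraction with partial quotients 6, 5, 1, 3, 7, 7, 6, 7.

Using the convergent recurrence p_i = a_i*p_{i-1} + p_{i-2}, q_i = a_i*q_{i-1} + q_{i-2} with p_{-2}=0, p_{-1}=1, q_{-2}=1, q_{-1}=0:
  i=0: a_0=6, p_0 = 6*1 + 0 = 6, q_0 = 6*0 + 1 = 1.
  i=1: a_1=5, p_1 = 5*6 + 1 = 31, q_1 = 5*1 + 0 = 5.
  i=2: a_2=1, p_2 = 1*31 + 6 = 37, q_2 = 1*5 + 1 = 6.
  i=3: a_3=3, p_3 = 3*37 + 31 = 142, q_3 = 3*6 + 5 = 23.
  i=4: a_4=7, p_4 = 7*142 + 37 = 1031, q_4 = 7*23 + 6 = 167.
  i=5: a_5=7, p_5 = 7*1031 + 142 = 7359, q_5 = 7*167 + 23 = 1192.
  i=6: a_6=6, p_6 = 6*7359 + 1031 = 45185, q_6 = 6*1192 + 167 = 7319.
  i=7: a_7=7, p_7 = 7*45185 + 7359 = 323654, q_7 = 7*7319 + 1192 = 52425.

6/1, 31/5, 37/6, 142/23, 1031/167, 7359/1192, 45185/7319, 323654/52425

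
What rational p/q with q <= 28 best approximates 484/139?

94/27

Expand x = 484/139 as a continued fraction with the Euclidean algorithm:
  484 = 3*139 + 67, so a_0 = 3.
  139 = 2*67 + 5, so a_1 = 2.
  67 = 13*5 + 2, so a_2 = 13.
  5 = 2*2 + 1, so a_3 = 2.
  2 = 2*1 + 0, so a_4 = 2.
so x = [3; 2, 13, 2, 2].
Convergents (p_i = a_i*p_{i-1} + p_{i-2}, q_i = a_i*q_{i-1} + q_{i-2} with p_{-2}=0, p_{-1}=1, q_{-2}=1, q_{-1}=0), until the denominator exceeds 28:
  i=0: a_0=3, p_0 = 3*1 + 0 = 3, q_0 = 3*0 + 1 = 1.
  i=1: a_1=2, p_1 = 2*3 + 1 = 7, q_1 = 2*1 + 0 = 2.
  i=2: a_2=13, p_2 = 13*7 + 3 = 94, q_2 = 13*2 + 1 = 27.
  i=3: a_3=2, p_3 = 2*94 + 7 = 195, q_3 = 2*27 + 2 = 56.
q_3 = 56 > 28, so the last convergent with denominator <= 28 is p_2/q_2 = 94/27.
The closest fraction with denominator <= 28 is either p_2/q_2 or the intermediate fraction (k*p_2 + p_1)/(k*q_2 + q_1) with the largest k >= 1 whose denominator stays <= 28; these approach x as k grows, and every other convergent or intermediate fraction in range is farther away.
Largest k: floor((28 - q_1)/q_2) = floor((28 - 2)/27) = 0.
Since k = 0, no intermediate fraction beyond p_2/q_2 has denominator <= 28, so the convergent 94/27 is the closest (its error is |484*27 - 94*139|/(139*27) = 2/3753).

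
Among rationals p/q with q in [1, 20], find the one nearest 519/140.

Expand x = 519/140 as a continued fraction with the Euclidean algorithm:
  519 = 3*140 + 99, so a_0 = 3.
  140 = 1*99 + 41, so a_1 = 1.
  99 = 2*41 + 17, so a_2 = 2.
  41 = 2*17 + 7, so a_3 = 2.
  17 = 2*7 + 3, so a_4 = 2.
  7 = 2*3 + 1, so a_5 = 2.
  3 = 3*1 + 0, so a_6 = 3.
so x = [3; 1, 2, 2, 2, 2, 3].
Convergents (p_i = a_i*p_{i-1} + p_{i-2}, q_i = a_i*q_{i-1} + q_{i-2} with p_{-2}=0, p_{-1}=1, q_{-2}=1, q_{-1}=0), until the denominator exceeds 20:
  i=0: a_0=3, p_0 = 3*1 + 0 = 3, q_0 = 3*0 + 1 = 1.
  i=1: a_1=1, p_1 = 1*3 + 1 = 4, q_1 = 1*1 + 0 = 1.
  i=2: a_2=2, p_2 = 2*4 + 3 = 11, q_2 = 2*1 + 1 = 3.
  i=3: a_3=2, p_3 = 2*11 + 4 = 26, q_3 = 2*3 + 1 = 7.
  i=4: a_4=2, p_4 = 2*26 + 11 = 63, q_4 = 2*7 + 3 = 17.
  i=5: a_5=2, p_5 = 2*63 + 26 = 152, q_5 = 2*17 + 7 = 41.
q_5 = 41 > 20, so the last convergent with denominator <= 20 is p_4/q_4 = 63/17.
The closest fraction with denominator <= 20 is either p_4/q_4 or the intermediate fraction (k*p_4 + p_3)/(k*q_4 + q_3) with the largest k >= 1 whose denominator stays <= 20; these approach x as k grows, and every other convergent or intermediate fraction in range is farther away.
Largest k: floor((20 - q_3)/q_4) = floor((20 - 7)/17) = 0.
Since k = 0, no intermediate fraction beyond p_4/q_4 has denominator <= 20, so the convergent 63/17 is the closest (its error is |519*17 - 63*140|/(140*17) = 3/2380).

63/17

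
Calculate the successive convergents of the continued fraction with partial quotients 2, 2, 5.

Using the convergent recurrence p_i = a_i*p_{i-1} + p_{i-2}, q_i = a_i*q_{i-1} + q_{i-2} with p_{-2}=0, p_{-1}=1, q_{-2}=1, q_{-1}=0:
  i=0: a_0=2, p_0 = 2*1 + 0 = 2, q_0 = 2*0 + 1 = 1.
  i=1: a_1=2, p_1 = 2*2 + 1 = 5, q_1 = 2*1 + 0 = 2.
  i=2: a_2=5, p_2 = 5*5 + 2 = 27, q_2 = 5*2 + 1 = 11.

2/1, 5/2, 27/11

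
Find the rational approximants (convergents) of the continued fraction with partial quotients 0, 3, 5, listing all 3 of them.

Using the convergent recurrence p_i = a_i*p_{i-1} + p_{i-2}, q_i = a_i*q_{i-1} + q_{i-2} with p_{-2}=0, p_{-1}=1, q_{-2}=1, q_{-1}=0:
  i=0: a_0=0, p_0 = 0*1 + 0 = 0, q_0 = 0*0 + 1 = 1.
  i=1: a_1=3, p_1 = 3*0 + 1 = 1, q_1 = 3*1 + 0 = 3.
  i=2: a_2=5, p_2 = 5*1 + 0 = 5, q_2 = 5*3 + 1 = 16.

0/1, 1/3, 5/16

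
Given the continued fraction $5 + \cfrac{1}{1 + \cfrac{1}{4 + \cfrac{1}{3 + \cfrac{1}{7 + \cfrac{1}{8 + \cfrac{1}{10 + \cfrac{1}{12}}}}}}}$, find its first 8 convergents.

5/1, 6/1, 29/5, 93/16, 680/117, 5533/952, 56010/9637, 677653/116596

Using the convergent recurrence p_i = a_i*p_{i-1} + p_{i-2}, q_i = a_i*q_{i-1} + q_{i-2} with p_{-2}=0, p_{-1}=1, q_{-2}=1, q_{-1}=0:
  i=0: a_0=5, p_0 = 5*1 + 0 = 5, q_0 = 5*0 + 1 = 1.
  i=1: a_1=1, p_1 = 1*5 + 1 = 6, q_1 = 1*1 + 0 = 1.
  i=2: a_2=4, p_2 = 4*6 + 5 = 29, q_2 = 4*1 + 1 = 5.
  i=3: a_3=3, p_3 = 3*29 + 6 = 93, q_3 = 3*5 + 1 = 16.
  i=4: a_4=7, p_4 = 7*93 + 29 = 680, q_4 = 7*16 + 5 = 117.
  i=5: a_5=8, p_5 = 8*680 + 93 = 5533, q_5 = 8*117 + 16 = 952.
  i=6: a_6=10, p_6 = 10*5533 + 680 = 56010, q_6 = 10*952 + 117 = 9637.
  i=7: a_7=12, p_7 = 12*56010 + 5533 = 677653, q_7 = 12*9637 + 952 = 116596.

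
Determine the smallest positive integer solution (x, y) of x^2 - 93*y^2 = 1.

(x, y) = (12151, 1260)

First expand sqrt(93) as a continued fraction. With x_i = (sqrt(93) + m_i)/d_i and (m_0, d_0) = (0, 1): a_0 = floor(sqrt(93)) = 9, since 9^2 = 81 <= 93 < 100 = 10^2.
Iterate m_{i+1} = d_i*a_i - m_i, d_{i+1} = (93 - m_{i+1}^2)/d_i, a_{i+1} = floor((a_0 + m_{i+1})/d_{i+1}):
  m_1 = 1*9 - 0 = 9, d_1 = (93 - 9^2)/1 = 12/1 = 12, a_1 = floor((9 + 9)/12) = 1.
  m_2 = 12*1 - 9 = 3, d_2 = (93 - 3^2)/12 = 84/12 = 7, a_2 = floor((9 + 3)/7) = 1.
  m_3 = 7*1 - 3 = 4, d_3 = (93 - 4^2)/7 = 77/7 = 11, a_3 = floor((9 + 4)/11) = 1.
  m_4 = 11*1 - 4 = 7, d_4 = (93 - 7^2)/11 = 44/11 = 4, a_4 = floor((9 + 7)/4) = 4.
  m_5 = 4*4 - 7 = 9, d_5 = (93 - 9^2)/4 = 12/4 = 3, a_5 = floor((9 + 9)/3) = 6.
  m_6 = 3*6 - 9 = 9, d_6 = (93 - 9^2)/3 = 12/3 = 4, a_6 = floor((9 + 9)/4) = 4.
  m_7 = 4*4 - 9 = 7, d_7 = (93 - 7^2)/4 = 44/4 = 11, a_7 = floor((9 + 7)/11) = 1.
  m_8 = 11*1 - 7 = 4, d_8 = (93 - 4^2)/11 = 77/11 = 7, a_8 = floor((9 + 4)/7) = 1.
  m_9 = 7*1 - 4 = 3, d_9 = (93 - 3^2)/7 = 84/7 = 12, a_9 = floor((9 + 3)/12) = 1.
  m_10 = 12*1 - 3 = 9, d_10 = (93 - 9^2)/12 = 12/12 = 1, a_10 = floor((9 + 9)/1) = 18.
  m_11 = 1*18 - 9 = 9, d_11 = (93 - 9^2)/1 = 12/1 = 12: (m_11, d_11) = (m_1, d_1) = (9, 12), so from here the quotients repeat a_1, ..., a_10; the period length is 10.
So sqrt(93) = [9; (1, 1, 1, 4, 6, 4, 1, 1, 1, 18)] with period length k = 10.
k is even, so the fundamental solution of x^2 - 93y^2 = 1 is (p_{k-1}, q_{k-1}) = (p_9, q_9); compute convergents through index 9.
Convergents (p_i = a_i*p_{i-1} + p_{i-2}, q_i = a_i*q_{i-1} + q_{i-2} with p_{-2}=0, p_{-1}=1, q_{-2}=1, q_{-1}=0):
  i=0: a_0=9, p_0 = 9*1 + 0 = 9, q_0 = 9*0 + 1 = 1.
  i=1: a_1=1, p_1 = 1*9 + 1 = 10, q_1 = 1*1 + 0 = 1.
  i=2: a_2=1, p_2 = 1*10 + 9 = 19, q_2 = 1*1 + 1 = 2.
  i=3: a_3=1, p_3 = 1*19 + 10 = 29, q_3 = 1*2 + 1 = 3.
  i=4: a_4=4, p_4 = 4*29 + 19 = 135, q_4 = 4*3 + 2 = 14.
  i=5: a_5=6, p_5 = 6*135 + 29 = 839, q_5 = 6*14 + 3 = 87.
  i=6: a_6=4, p_6 = 4*839 + 135 = 3491, q_6 = 4*87 + 14 = 362.
  i=7: a_7=1, p_7 = 1*3491 + 839 = 4330, q_7 = 1*362 + 87 = 449.
  i=8: a_8=1, p_8 = 1*4330 + 3491 = 7821, q_8 = 1*449 + 362 = 811.
  i=9: a_9=1, p_9 = 1*7821 + 4330 = 12151, q_9 = 1*811 + 449 = 1260.
Check: 12151^2 - 93*1260^2 = 147646801 - 147646800 = 1, so (x, y) = (12151, 1260) solves the equation, and by the theorem it is the least positive solution.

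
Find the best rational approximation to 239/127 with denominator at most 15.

15/8

Expand x = 239/127 as a continued fraction with the Euclidean algorithm:
  239 = 1*127 + 112, so a_0 = 1.
  127 = 1*112 + 15, so a_1 = 1.
  112 = 7*15 + 7, so a_2 = 7.
  15 = 2*7 + 1, so a_3 = 2.
  7 = 7*1 + 0, so a_4 = 7.
so x = [1; 1, 7, 2, 7].
Convergents (p_i = a_i*p_{i-1} + p_{i-2}, q_i = a_i*q_{i-1} + q_{i-2} with p_{-2}=0, p_{-1}=1, q_{-2}=1, q_{-1}=0), until the denominator exceeds 15:
  i=0: a_0=1, p_0 = 1*1 + 0 = 1, q_0 = 1*0 + 1 = 1.
  i=1: a_1=1, p_1 = 1*1 + 1 = 2, q_1 = 1*1 + 0 = 1.
  i=2: a_2=7, p_2 = 7*2 + 1 = 15, q_2 = 7*1 + 1 = 8.
  i=3: a_3=2, p_3 = 2*15 + 2 = 32, q_3 = 2*8 + 1 = 17.
q_3 = 17 > 15, so the last convergent with denominator <= 15 is p_2/q_2 = 15/8.
The closest fraction with denominator <= 15 is either p_2/q_2 or the intermediate fraction (k*p_2 + p_1)/(k*q_2 + q_1) with the largest k >= 1 whose denominator stays <= 15; these approach x as k grows, and every other convergent or intermediate fraction in range is farther away.
Largest k: floor((15 - q_1)/q_2) = floor((15 - 1)/8) = 1.
That gives (1*15 + 2)/(1*8 + 1) = 17/9.
Compare the errors: |x - 15/8| = |239*8 - 15*127|/(127*8) = 7/1016, and |x - 17/9| = |239*9 - 17*127|/(127*9) = 8/1143.
Cross-multiplying, 7*1143 = 8001 < 8128 = 8*1016, so 7/1016 is smaller: the convergent 15/8 is closer to x than 17/9.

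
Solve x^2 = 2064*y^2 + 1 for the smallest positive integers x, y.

First expand sqrt(2064) as a continued fraction. With x_i = (sqrt(2064) + m_i)/d_i and (m_0, d_0) = (0, 1): a_0 = floor(sqrt(2064)) = 45, since 45^2 = 2025 <= 2064 < 2116 = 46^2.
Iterate m_{i+1} = d_i*a_i - m_i, d_{i+1} = (2064 - m_{i+1}^2)/d_i, a_{i+1} = floor((a_0 + m_{i+1})/d_{i+1}):
  m_1 = 1*45 - 0 = 45, d_1 = (2064 - 45^2)/1 = 39/1 = 39, a_1 = floor((45 + 45)/39) = 2.
  m_2 = 39*2 - 45 = 33, d_2 = (2064 - 33^2)/39 = 975/39 = 25, a_2 = floor((45 + 33)/25) = 3.
  m_3 = 25*3 - 33 = 42, d_3 = (2064 - 42^2)/25 = 300/25 = 12, a_3 = floor((45 + 42)/12) = 7.
  m_4 = 12*7 - 42 = 42, d_4 = (2064 - 42^2)/12 = 300/12 = 25, a_4 = floor((45 + 42)/25) = 3.
  m_5 = 25*3 - 42 = 33, d_5 = (2064 - 33^2)/25 = 975/25 = 39, a_5 = floor((45 + 33)/39) = 2.
  m_6 = 39*2 - 33 = 45, d_6 = (2064 - 45^2)/39 = 39/39 = 1, a_6 = floor((45 + 45)/1) = 90.
  m_7 = 1*90 - 45 = 45, d_7 = (2064 - 45^2)/1 = 39/1 = 39: (m_7, d_7) = (m_1, d_1) = (45, 39), so from here the quotients repeat a_1, ..., a_6; the period length is 6.
So sqrt(2064) = [45; (2, 3, 7, 3, 2, 90)] with period length k = 6.
k is even, so the fundamental solution of x^2 - 2064y^2 = 1 is (p_{k-1}, q_{k-1}) = (p_5, q_5); compute convergents through index 5.
Convergents (p_i = a_i*p_{i-1} + p_{i-2}, q_i = a_i*q_{i-1} + q_{i-2} with p_{-2}=0, p_{-1}=1, q_{-2}=1, q_{-1}=0):
  i=0: a_0=45, p_0 = 45*1 + 0 = 45, q_0 = 45*0 + 1 = 1.
  i=1: a_1=2, p_1 = 2*45 + 1 = 91, q_1 = 2*1 + 0 = 2.
  i=2: a_2=3, p_2 = 3*91 + 45 = 318, q_2 = 3*2 + 1 = 7.
  i=3: a_3=7, p_3 = 7*318 + 91 = 2317, q_3 = 7*7 + 2 = 51.
  i=4: a_4=3, p_4 = 3*2317 + 318 = 7269, q_4 = 3*51 + 7 = 160.
  i=5: a_5=2, p_5 = 2*7269 + 2317 = 16855, q_5 = 2*160 + 51 = 371.
Check: 16855^2 - 2064*371^2 = 284091025 - 284091024 = 1, so (x, y) = (16855, 371) solves the equation, and by the theorem it is the least positive solution.

(x, y) = (16855, 371)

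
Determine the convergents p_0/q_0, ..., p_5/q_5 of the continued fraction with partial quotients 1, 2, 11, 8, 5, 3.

1/1, 3/2, 34/23, 275/186, 1409/953, 4502/3045

Using the convergent recurrence p_i = a_i*p_{i-1} + p_{i-2}, q_i = a_i*q_{i-1} + q_{i-2} with p_{-2}=0, p_{-1}=1, q_{-2}=1, q_{-1}=0:
  i=0: a_0=1, p_0 = 1*1 + 0 = 1, q_0 = 1*0 + 1 = 1.
  i=1: a_1=2, p_1 = 2*1 + 1 = 3, q_1 = 2*1 + 0 = 2.
  i=2: a_2=11, p_2 = 11*3 + 1 = 34, q_2 = 11*2 + 1 = 23.
  i=3: a_3=8, p_3 = 8*34 + 3 = 275, q_3 = 8*23 + 2 = 186.
  i=4: a_4=5, p_4 = 5*275 + 34 = 1409, q_4 = 5*186 + 23 = 953.
  i=5: a_5=3, p_5 = 3*1409 + 275 = 4502, q_5 = 3*953 + 186 = 3045.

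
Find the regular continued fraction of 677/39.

[17; 2, 1, 3, 1, 2]

Run the Euclidean algorithm on 677 and 39; the successive quotients are the partial quotients a_0, a_1, ... (each step inverts the fractional part left over by the previous one):
  677 = 17*39 + 14, so a_0 = 17.
  39 = 2*14 + 11, so a_1 = 2.
  14 = 1*11 + 3, so a_2 = 1.
  11 = 3*3 + 2, so a_3 = 3.
  3 = 1*2 + 1, so a_4 = 1.
  2 = 2*1 + 0, so a_5 = 2.
The remainder reaches 0 after 6 divisions, so the expansion has 6 partial quotients, read off in order.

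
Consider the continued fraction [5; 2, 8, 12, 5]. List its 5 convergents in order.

Using the convergent recurrence p_i = a_i*p_{i-1} + p_{i-2}, q_i = a_i*q_{i-1} + q_{i-2} with p_{-2}=0, p_{-1}=1, q_{-2}=1, q_{-1}=0:
  i=0: a_0=5, p_0 = 5*1 + 0 = 5, q_0 = 5*0 + 1 = 1.
  i=1: a_1=2, p_1 = 2*5 + 1 = 11, q_1 = 2*1 + 0 = 2.
  i=2: a_2=8, p_2 = 8*11 + 5 = 93, q_2 = 8*2 + 1 = 17.
  i=3: a_3=12, p_3 = 12*93 + 11 = 1127, q_3 = 12*17 + 2 = 206.
  i=4: a_4=5, p_4 = 5*1127 + 93 = 5728, q_4 = 5*206 + 17 = 1047.

5/1, 11/2, 93/17, 1127/206, 5728/1047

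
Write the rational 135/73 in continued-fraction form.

[1; 1, 5, 1, 1, 1, 3]

Run the Euclidean algorithm on 135 and 73; the successive quotients are the partial quotients a_0, a_1, ... (each step inverts the fractional part left over by the previous one):
  135 = 1*73 + 62, so a_0 = 1.
  73 = 1*62 + 11, so a_1 = 1.
  62 = 5*11 + 7, so a_2 = 5.
  11 = 1*7 + 4, so a_3 = 1.
  7 = 1*4 + 3, so a_4 = 1.
  4 = 1*3 + 1, so a_5 = 1.
  3 = 3*1 + 0, so a_6 = 3.
The remainder reaches 0 after 7 divisions, so the expansion has 7 partial quotients, read off in order.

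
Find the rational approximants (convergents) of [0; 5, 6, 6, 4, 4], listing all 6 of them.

0/1, 1/5, 6/31, 37/191, 154/795, 653/3371

Using the convergent recurrence p_i = a_i*p_{i-1} + p_{i-2}, q_i = a_i*q_{i-1} + q_{i-2} with p_{-2}=0, p_{-1}=1, q_{-2}=1, q_{-1}=0:
  i=0: a_0=0, p_0 = 0*1 + 0 = 0, q_0 = 0*0 + 1 = 1.
  i=1: a_1=5, p_1 = 5*0 + 1 = 1, q_1 = 5*1 + 0 = 5.
  i=2: a_2=6, p_2 = 6*1 + 0 = 6, q_2 = 6*5 + 1 = 31.
  i=3: a_3=6, p_3 = 6*6 + 1 = 37, q_3 = 6*31 + 5 = 191.
  i=4: a_4=4, p_4 = 4*37 + 6 = 154, q_4 = 4*191 + 31 = 795.
  i=5: a_5=4, p_5 = 4*154 + 37 = 653, q_5 = 4*795 + 191 = 3371.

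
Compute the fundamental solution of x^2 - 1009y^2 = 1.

First expand sqrt(1009) as a continued fraction. With x_i = (sqrt(1009) + m_i)/d_i and (m_0, d_0) = (0, 1): a_0 = floor(sqrt(1009)) = 31, since 31^2 = 961 <= 1009 < 1024 = 32^2.
Iterate m_{i+1} = d_i*a_i - m_i, d_{i+1} = (1009 - m_{i+1}^2)/d_i, a_{i+1} = floor((a_0 + m_{i+1})/d_{i+1}):
  m_1 = 1*31 - 0 = 31, d_1 = (1009 - 31^2)/1 = 48/1 = 48, a_1 = floor((31 + 31)/48) = 1.
  m_2 = 48*1 - 31 = 17, d_2 = (1009 - 17^2)/48 = 720/48 = 15, a_2 = floor((31 + 17)/15) = 3.
  m_3 = 15*3 - 17 = 28, d_3 = (1009 - 28^2)/15 = 225/15 = 15, a_3 = floor((31 + 28)/15) = 3.
  m_4 = 15*3 - 28 = 17, d_4 = (1009 - 17^2)/15 = 720/15 = 48, a_4 = floor((31 + 17)/48) = 1.
  m_5 = 48*1 - 17 = 31, d_5 = (1009 - 31^2)/48 = 48/48 = 1, a_5 = floor((31 + 31)/1) = 62.
  m_6 = 1*62 - 31 = 31, d_6 = (1009 - 31^2)/1 = 48/1 = 48: (m_6, d_6) = (m_1, d_1) = (31, 48), so from here the quotients repeat a_1, ..., a_5; the period length is 5.
So sqrt(1009) = [31; (1, 3, 3, 1, 62)] with period length k = 5.
k is odd, so (p_{k-1}, q_{k-1}) only solves x^2 - 1009y^2 = -1 and the fundamental solution of x^2 - 1009y^2 = 1 is (p_{2k-1}, q_{2k-1}) = (p_9, q_9); compute convergents through index 9, running through the period twice.
Convergents (p_i = a_i*p_{i-1} + p_{i-2}, q_i = a_i*q_{i-1} + q_{i-2} with p_{-2}=0, p_{-1}=1, q_{-2}=1, q_{-1}=0):
  i=0: a_0=31, p_0 = 31*1 + 0 = 31, q_0 = 31*0 + 1 = 1.
  i=1: a_1=1, p_1 = 1*31 + 1 = 32, q_1 = 1*1 + 0 = 1.
  i=2: a_2=3, p_2 = 3*32 + 31 = 127, q_2 = 3*1 + 1 = 4.
  i=3: a_3=3, p_3 = 3*127 + 32 = 413, q_3 = 3*4 + 1 = 13.
  i=4: a_4=1, p_4 = 1*413 + 127 = 540, q_4 = 1*13 + 4 = 17.
  i=5: a_5=62, p_5 = 62*540 + 413 = 33893, q_5 = 62*17 + 13 = 1067.
  i=6: a_6=1, p_6 = 1*33893 + 540 = 34433, q_6 = 1*1067 + 17 = 1084.
  i=7: a_7=3, p_7 = 3*34433 + 33893 = 137192, q_7 = 3*1084 + 1067 = 4319.
  i=8: a_8=3, p_8 = 3*137192 + 34433 = 446009, q_8 = 3*4319 + 1084 = 14041.
  i=9: a_9=1, p_9 = 1*446009 + 137192 = 583201, q_9 = 1*14041 + 4319 = 18360.
Indeed p_4^2 - 1009*q_4^2 = 291600 - 291601 = -1, not +1.
Check: 583201^2 - 1009*18360^2 = 340123406401 - 340123406400 = 1, so (x, y) = (583201, 18360) solves the equation, and by the theorem it is the least positive solution.

(x, y) = (583201, 18360)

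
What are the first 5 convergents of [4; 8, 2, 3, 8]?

Using the convergent recurrence p_i = a_i*p_{i-1} + p_{i-2}, q_i = a_i*q_{i-1} + q_{i-2} with p_{-2}=0, p_{-1}=1, q_{-2}=1, q_{-1}=0:
  i=0: a_0=4, p_0 = 4*1 + 0 = 4, q_0 = 4*0 + 1 = 1.
  i=1: a_1=8, p_1 = 8*4 + 1 = 33, q_1 = 8*1 + 0 = 8.
  i=2: a_2=2, p_2 = 2*33 + 4 = 70, q_2 = 2*8 + 1 = 17.
  i=3: a_3=3, p_3 = 3*70 + 33 = 243, q_3 = 3*17 + 8 = 59.
  i=4: a_4=8, p_4 = 8*243 + 70 = 2014, q_4 = 8*59 + 17 = 489.

4/1, 33/8, 70/17, 243/59, 2014/489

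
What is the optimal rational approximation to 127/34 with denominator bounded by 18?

56/15

Expand x = 127/34 as a continued fraction with the Euclidean algorithm:
  127 = 3*34 + 25, so a_0 = 3.
  34 = 1*25 + 9, so a_1 = 1.
  25 = 2*9 + 7, so a_2 = 2.
  9 = 1*7 + 2, so a_3 = 1.
  7 = 3*2 + 1, so a_4 = 3.
  2 = 2*1 + 0, so a_5 = 2.
so x = [3; 1, 2, 1, 3, 2].
Convergents (p_i = a_i*p_{i-1} + p_{i-2}, q_i = a_i*q_{i-1} + q_{i-2} with p_{-2}=0, p_{-1}=1, q_{-2}=1, q_{-1}=0), until the denominator exceeds 18:
  i=0: a_0=3, p_0 = 3*1 + 0 = 3, q_0 = 3*0 + 1 = 1.
  i=1: a_1=1, p_1 = 1*3 + 1 = 4, q_1 = 1*1 + 0 = 1.
  i=2: a_2=2, p_2 = 2*4 + 3 = 11, q_2 = 2*1 + 1 = 3.
  i=3: a_3=1, p_3 = 1*11 + 4 = 15, q_3 = 1*3 + 1 = 4.
  i=4: a_4=3, p_4 = 3*15 + 11 = 56, q_4 = 3*4 + 3 = 15.
  i=5: a_5=2, p_5 = 2*56 + 15 = 127, q_5 = 2*15 + 4 = 34.
q_5 = 34 > 18, so the last convergent with denominator <= 18 is p_4/q_4 = 56/15.
The closest fraction with denominator <= 18 is either p_4/q_4 or the intermediate fraction (k*p_4 + p_3)/(k*q_4 + q_3) with the largest k >= 1 whose denominator stays <= 18; these approach x as k grows, and every other convergent or intermediate fraction in range is farther away.
Largest k: floor((18 - q_3)/q_4) = floor((18 - 4)/15) = 0.
Since k = 0, no intermediate fraction beyond p_4/q_4 has denominator <= 18, so the convergent 56/15 is the closest (its error is |127*15 - 56*34|/(34*15) = 1/510).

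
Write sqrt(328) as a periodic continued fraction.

Write x_i = (sqrt(328) + m_i)/d_i with (m_0, d_0) = (0, 1). a_0 = floor(sqrt(328)) = 18, since 18^2 = 324 <= 328 < 361 = 19^2.
Iterate m_{i+1} = d_i*a_i - m_i, d_{i+1} = (328 - m_{i+1}^2)/d_i, a_{i+1} = floor((a_0 + m_{i+1})/d_{i+1}):
  m_1 = 1*18 - 0 = 18, d_1 = (328 - 18^2)/1 = 4/1 = 4, a_1 = floor((18 + 18)/4) = 9.
  m_2 = 4*9 - 18 = 18, d_2 = (328 - 18^2)/4 = 4/4 = 1, a_2 = floor((18 + 18)/1) = 36.
  m_3 = 1*36 - 18 = 18, d_3 = (328 - 18^2)/1 = 4/1 = 4: (m_3, d_3) = (m_1, d_1) = (18, 4), so from here the quotients repeat a_1, a_2; the period length is 2.
Hence the expansion of sqrt(328) is a_0 = 18 followed by the repeating block 9, 36 (period 2).

[18; (9, 36)]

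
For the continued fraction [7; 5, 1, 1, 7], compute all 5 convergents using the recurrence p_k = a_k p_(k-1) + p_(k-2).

7/1, 36/5, 43/6, 79/11, 596/83

Using the convergent recurrence p_i = a_i*p_{i-1} + p_{i-2}, q_i = a_i*q_{i-1} + q_{i-2} with p_{-2}=0, p_{-1}=1, q_{-2}=1, q_{-1}=0:
  i=0: a_0=7, p_0 = 7*1 + 0 = 7, q_0 = 7*0 + 1 = 1.
  i=1: a_1=5, p_1 = 5*7 + 1 = 36, q_1 = 5*1 + 0 = 5.
  i=2: a_2=1, p_2 = 1*36 + 7 = 43, q_2 = 1*5 + 1 = 6.
  i=3: a_3=1, p_3 = 1*43 + 36 = 79, q_3 = 1*6 + 5 = 11.
  i=4: a_4=7, p_4 = 7*79 + 43 = 596, q_4 = 7*11 + 6 = 83.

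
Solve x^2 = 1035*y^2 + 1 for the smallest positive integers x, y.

First expand sqrt(1035) as a continued fraction. With x_i = (sqrt(1035) + m_i)/d_i and (m_0, d_0) = (0, 1): a_0 = floor(sqrt(1035)) = 32, since 32^2 = 1024 <= 1035 < 1089 = 33^2.
Iterate m_{i+1} = d_i*a_i - m_i, d_{i+1} = (1035 - m_{i+1}^2)/d_i, a_{i+1} = floor((a_0 + m_{i+1})/d_{i+1}):
  m_1 = 1*32 - 0 = 32, d_1 = (1035 - 32^2)/1 = 11/1 = 11, a_1 = floor((32 + 32)/11) = 5.
  m_2 = 11*5 - 32 = 23, d_2 = (1035 - 23^2)/11 = 506/11 = 46, a_2 = floor((32 + 23)/46) = 1.
  m_3 = 46*1 - 23 = 23, d_3 = (1035 - 23^2)/46 = 506/46 = 11, a_3 = floor((32 + 23)/11) = 5.
  m_4 = 11*5 - 23 = 32, d_4 = (1035 - 32^2)/11 = 11/11 = 1, a_4 = floor((32 + 32)/1) = 64.
  m_5 = 1*64 - 32 = 32, d_5 = (1035 - 32^2)/1 = 11/1 = 11: (m_5, d_5) = (m_1, d_1) = (32, 11), so from here the quotients repeat a_1, ..., a_4; the period length is 4.
So sqrt(1035) = [32; (5, 1, 5, 64)] with period length k = 4.
k is even, so the fundamental solution of x^2 - 1035y^2 = 1 is (p_{k-1}, q_{k-1}) = (p_3, q_3); compute convergents through index 3.
Convergents (p_i = a_i*p_{i-1} + p_{i-2}, q_i = a_i*q_{i-1} + q_{i-2} with p_{-2}=0, p_{-1}=1, q_{-2}=1, q_{-1}=0):
  i=0: a_0=32, p_0 = 32*1 + 0 = 32, q_0 = 32*0 + 1 = 1.
  i=1: a_1=5, p_1 = 5*32 + 1 = 161, q_1 = 5*1 + 0 = 5.
  i=2: a_2=1, p_2 = 1*161 + 32 = 193, q_2 = 1*5 + 1 = 6.
  i=3: a_3=5, p_3 = 5*193 + 161 = 1126, q_3 = 5*6 + 5 = 35.
Check: 1126^2 - 1035*35^2 = 1267876 - 1267875 = 1, so (x, y) = (1126, 35) solves the equation, and by the theorem it is the least positive solution.

(x, y) = (1126, 35)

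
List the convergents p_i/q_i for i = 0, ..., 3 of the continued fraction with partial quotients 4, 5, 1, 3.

4/1, 21/5, 25/6, 96/23

Using the convergent recurrence p_i = a_i*p_{i-1} + p_{i-2}, q_i = a_i*q_{i-1} + q_{i-2} with p_{-2}=0, p_{-1}=1, q_{-2}=1, q_{-1}=0:
  i=0: a_0=4, p_0 = 4*1 + 0 = 4, q_0 = 4*0 + 1 = 1.
  i=1: a_1=5, p_1 = 5*4 + 1 = 21, q_1 = 5*1 + 0 = 5.
  i=2: a_2=1, p_2 = 1*21 + 4 = 25, q_2 = 1*5 + 1 = 6.
  i=3: a_3=3, p_3 = 3*25 + 21 = 96, q_3 = 3*6 + 5 = 23.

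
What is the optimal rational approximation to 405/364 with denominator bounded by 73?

Expand x = 405/364 as a continued fraction with the Euclidean algorithm:
  405 = 1*364 + 41, so a_0 = 1.
  364 = 8*41 + 36, so a_1 = 8.
  41 = 1*36 + 5, so a_2 = 1.
  36 = 7*5 + 1, so a_3 = 7.
  5 = 5*1 + 0, so a_4 = 5.
so x = [1; 8, 1, 7, 5].
Convergents (p_i = a_i*p_{i-1} + p_{i-2}, q_i = a_i*q_{i-1} + q_{i-2} with p_{-2}=0, p_{-1}=1, q_{-2}=1, q_{-1}=0), until the denominator exceeds 73:
  i=0: a_0=1, p_0 = 1*1 + 0 = 1, q_0 = 1*0 + 1 = 1.
  i=1: a_1=8, p_1 = 8*1 + 1 = 9, q_1 = 8*1 + 0 = 8.
  i=2: a_2=1, p_2 = 1*9 + 1 = 10, q_2 = 1*8 + 1 = 9.
  i=3: a_3=7, p_3 = 7*10 + 9 = 79, q_3 = 7*9 + 8 = 71.
  i=4: a_4=5, p_4 = 5*79 + 10 = 405, q_4 = 5*71 + 9 = 364.
q_4 = 364 > 73, so the last convergent with denominator <= 73 is p_3/q_3 = 79/71.
The closest fraction with denominator <= 73 is either p_3/q_3 or the intermediate fraction (k*p_3 + p_2)/(k*q_3 + q_2) with the largest k >= 1 whose denominator stays <= 73; these approach x as k grows, and every other convergent or intermediate fraction in range is farther away.
Largest k: floor((73 - q_2)/q_3) = floor((73 - 9)/71) = 0.
Since k = 0, no intermediate fraction beyond p_3/q_3 has denominator <= 73, so the convergent 79/71 is the closest (its error is |405*71 - 79*364|/(364*71) = 1/25844).

79/71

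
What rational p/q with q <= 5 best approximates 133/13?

41/4

Expand x = 133/13 as a continued fraction with the Euclidean algorithm:
  133 = 10*13 + 3, so a_0 = 10.
  13 = 4*3 + 1, so a_1 = 4.
  3 = 3*1 + 0, so a_2 = 3.
so x = [10; 4, 3].
Convergents (p_i = a_i*p_{i-1} + p_{i-2}, q_i = a_i*q_{i-1} + q_{i-2} with p_{-2}=0, p_{-1}=1, q_{-2}=1, q_{-1}=0), until the denominator exceeds 5:
  i=0: a_0=10, p_0 = 10*1 + 0 = 10, q_0 = 10*0 + 1 = 1.
  i=1: a_1=4, p_1 = 4*10 + 1 = 41, q_1 = 4*1 + 0 = 4.
  i=2: a_2=3, p_2 = 3*41 + 10 = 133, q_2 = 3*4 + 1 = 13.
q_2 = 13 > 5, so the last convergent with denominator <= 5 is p_1/q_1 = 41/4.
The closest fraction with denominator <= 5 is either p_1/q_1 or the intermediate fraction (k*p_1 + p_0)/(k*q_1 + q_0) with the largest k >= 1 whose denominator stays <= 5; these approach x as k grows, and every other convergent or intermediate fraction in range is farther away.
Largest k: floor((5 - q_0)/q_1) = floor((5 - 1)/4) = 1.
That gives (1*41 + 10)/(1*4 + 1) = 51/5.
Compare the errors: |x - 41/4| = |133*4 - 41*13|/(13*4) = 1/52, and |x - 51/5| = |133*5 - 51*13|/(13*5) = 2/65.
Cross-multiplying, 1*65 = 65 < 104 = 2*52, so 1/52 is smaller: the convergent 41/4 is closer to x than 51/5.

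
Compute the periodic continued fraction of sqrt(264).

Write x_i = (sqrt(264) + m_i)/d_i with (m_0, d_0) = (0, 1). a_0 = floor(sqrt(264)) = 16, since 16^2 = 256 <= 264 < 289 = 17^2.
Iterate m_{i+1} = d_i*a_i - m_i, d_{i+1} = (264 - m_{i+1}^2)/d_i, a_{i+1} = floor((a_0 + m_{i+1})/d_{i+1}):
  m_1 = 1*16 - 0 = 16, d_1 = (264 - 16^2)/1 = 8/1 = 8, a_1 = floor((16 + 16)/8) = 4.
  m_2 = 8*4 - 16 = 16, d_2 = (264 - 16^2)/8 = 8/8 = 1, a_2 = floor((16 + 16)/1) = 32.
  m_3 = 1*32 - 16 = 16, d_3 = (264 - 16^2)/1 = 8/1 = 8: (m_3, d_3) = (m_1, d_1) = (16, 8), so from here the quotients repeat a_1, a_2; the period length is 2.
Hence the expansion of sqrt(264) is a_0 = 16 followed by the repeating block 4, 32 (period 2).

[16; (4, 32)]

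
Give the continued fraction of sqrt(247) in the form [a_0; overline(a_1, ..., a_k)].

[15; overline(1, 2, 1, 1, 9, 1, 9, 1, 1, 2, 1, 30)]

Write x_i = (sqrt(247) + m_i)/d_i with (m_0, d_0) = (0, 1). a_0 = floor(sqrt(247)) = 15, since 15^2 = 225 <= 247 < 256 = 16^2.
Iterate m_{i+1} = d_i*a_i - m_i, d_{i+1} = (247 - m_{i+1}^2)/d_i, a_{i+1} = floor((a_0 + m_{i+1})/d_{i+1}):
  m_1 = 1*15 - 0 = 15, d_1 = (247 - 15^2)/1 = 22/1 = 22, a_1 = floor((15 + 15)/22) = 1.
  m_2 = 22*1 - 15 = 7, d_2 = (247 - 7^2)/22 = 198/22 = 9, a_2 = floor((15 + 7)/9) = 2.
  m_3 = 9*2 - 7 = 11, d_3 = (247 - 11^2)/9 = 126/9 = 14, a_3 = floor((15 + 11)/14) = 1.
  m_4 = 14*1 - 11 = 3, d_4 = (247 - 3^2)/14 = 238/14 = 17, a_4 = floor((15 + 3)/17) = 1.
  m_5 = 17*1 - 3 = 14, d_5 = (247 - 14^2)/17 = 51/17 = 3, a_5 = floor((15 + 14)/3) = 9.
  m_6 = 3*9 - 14 = 13, d_6 = (247 - 13^2)/3 = 78/3 = 26, a_6 = floor((15 + 13)/26) = 1.
  m_7 = 26*1 - 13 = 13, d_7 = (247 - 13^2)/26 = 78/26 = 3, a_7 = floor((15 + 13)/3) = 9.
  m_8 = 3*9 - 13 = 14, d_8 = (247 - 14^2)/3 = 51/3 = 17, a_8 = floor((15 + 14)/17) = 1.
  m_9 = 17*1 - 14 = 3, d_9 = (247 - 3^2)/17 = 238/17 = 14, a_9 = floor((15 + 3)/14) = 1.
  m_10 = 14*1 - 3 = 11, d_10 = (247 - 11^2)/14 = 126/14 = 9, a_10 = floor((15 + 11)/9) = 2.
  m_11 = 9*2 - 11 = 7, d_11 = (247 - 7^2)/9 = 198/9 = 22, a_11 = floor((15 + 7)/22) = 1.
  m_12 = 22*1 - 7 = 15, d_12 = (247 - 15^2)/22 = 22/22 = 1, a_12 = floor((15 + 15)/1) = 30.
  m_13 = 1*30 - 15 = 15, d_13 = (247 - 15^2)/1 = 22/1 = 22: (m_13, d_13) = (m_1, d_1) = (15, 22), so from here the quotients repeat a_1, ..., a_12; the period length is 12.
Hence the expansion of sqrt(247) is a_0 = 15 followed by the repeating block 1, 2, 1, 1, 9, 1, 9, 1, 1, 2, 1, 30 (period 12).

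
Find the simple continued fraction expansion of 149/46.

[3; 4, 5, 2]

Run the Euclidean algorithm on 149 and 46; the successive quotients are the partial quotients a_0, a_1, ... (each step inverts the fractional part left over by the previous one):
  149 = 3*46 + 11, so a_0 = 3.
  46 = 4*11 + 2, so a_1 = 4.
  11 = 5*2 + 1, so a_2 = 5.
  2 = 2*1 + 0, so a_3 = 2.
The remainder reaches 0 after 4 divisions, so the expansion has 4 partial quotients, read off in order.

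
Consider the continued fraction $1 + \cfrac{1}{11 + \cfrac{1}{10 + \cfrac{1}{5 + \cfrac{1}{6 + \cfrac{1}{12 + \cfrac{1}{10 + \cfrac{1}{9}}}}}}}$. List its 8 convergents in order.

Using the convergent recurrence p_i = a_i*p_{i-1} + p_{i-2}, q_i = a_i*q_{i-1} + q_{i-2} with p_{-2}=0, p_{-1}=1, q_{-2}=1, q_{-1}=0:
  i=0: a_0=1, p_0 = 1*1 + 0 = 1, q_0 = 1*0 + 1 = 1.
  i=1: a_1=11, p_1 = 11*1 + 1 = 12, q_1 = 11*1 + 0 = 11.
  i=2: a_2=10, p_2 = 10*12 + 1 = 121, q_2 = 10*11 + 1 = 111.
  i=3: a_3=5, p_3 = 5*121 + 12 = 617, q_3 = 5*111 + 11 = 566.
  i=4: a_4=6, p_4 = 6*617 + 121 = 3823, q_4 = 6*566 + 111 = 3507.
  i=5: a_5=12, p_5 = 12*3823 + 617 = 46493, q_5 = 12*3507 + 566 = 42650.
  i=6: a_6=10, p_6 = 10*46493 + 3823 = 468753, q_6 = 10*42650 + 3507 = 430007.
  i=7: a_7=9, p_7 = 9*468753 + 46493 = 4265270, q_7 = 9*430007 + 42650 = 3912713.

1/1, 12/11, 121/111, 617/566, 3823/3507, 46493/42650, 468753/430007, 4265270/3912713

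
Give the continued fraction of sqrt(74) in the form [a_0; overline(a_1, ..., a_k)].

[8; overline(1, 1, 1, 1, 16)]

Write x_i = (sqrt(74) + m_i)/d_i with (m_0, d_0) = (0, 1). a_0 = floor(sqrt(74)) = 8, since 8^2 = 64 <= 74 < 81 = 9^2.
Iterate m_{i+1} = d_i*a_i - m_i, d_{i+1} = (74 - m_{i+1}^2)/d_i, a_{i+1} = floor((a_0 + m_{i+1})/d_{i+1}):
  m_1 = 1*8 - 0 = 8, d_1 = (74 - 8^2)/1 = 10/1 = 10, a_1 = floor((8 + 8)/10) = 1.
  m_2 = 10*1 - 8 = 2, d_2 = (74 - 2^2)/10 = 70/10 = 7, a_2 = floor((8 + 2)/7) = 1.
  m_3 = 7*1 - 2 = 5, d_3 = (74 - 5^2)/7 = 49/7 = 7, a_3 = floor((8 + 5)/7) = 1.
  m_4 = 7*1 - 5 = 2, d_4 = (74 - 2^2)/7 = 70/7 = 10, a_4 = floor((8 + 2)/10) = 1.
  m_5 = 10*1 - 2 = 8, d_5 = (74 - 8^2)/10 = 10/10 = 1, a_5 = floor((8 + 8)/1) = 16.
  m_6 = 1*16 - 8 = 8, d_6 = (74 - 8^2)/1 = 10/1 = 10: (m_6, d_6) = (m_1, d_1) = (8, 10), so from here the quotients repeat a_1, ..., a_5; the period length is 5.
Hence the expansion of sqrt(74) is a_0 = 8 followed by the repeating block 1, 1, 1, 1, 16 (period 5).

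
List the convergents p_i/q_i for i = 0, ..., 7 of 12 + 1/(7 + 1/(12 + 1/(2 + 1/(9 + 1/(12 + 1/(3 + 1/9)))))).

Using the convergent recurrence p_i = a_i*p_{i-1} + p_{i-2}, q_i = a_i*q_{i-1} + q_{i-2} with p_{-2}=0, p_{-1}=1, q_{-2}=1, q_{-1}=0:
  i=0: a_0=12, p_0 = 12*1 + 0 = 12, q_0 = 12*0 + 1 = 1.
  i=1: a_1=7, p_1 = 7*12 + 1 = 85, q_1 = 7*1 + 0 = 7.
  i=2: a_2=12, p_2 = 12*85 + 12 = 1032, q_2 = 12*7 + 1 = 85.
  i=3: a_3=2, p_3 = 2*1032 + 85 = 2149, q_3 = 2*85 + 7 = 177.
  i=4: a_4=9, p_4 = 9*2149 + 1032 = 20373, q_4 = 9*177 + 85 = 1678.
  i=5: a_5=12, p_5 = 12*20373 + 2149 = 246625, q_5 = 12*1678 + 177 = 20313.
  i=6: a_6=3, p_6 = 3*246625 + 20373 = 760248, q_6 = 3*20313 + 1678 = 62617.
  i=7: a_7=9, p_7 = 9*760248 + 246625 = 7088857, q_7 = 9*62617 + 20313 = 583866.

12/1, 85/7, 1032/85, 2149/177, 20373/1678, 246625/20313, 760248/62617, 7088857/583866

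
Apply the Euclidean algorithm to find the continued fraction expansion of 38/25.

[1; 1, 1, 12]

Run the Euclidean algorithm on 38 and 25; the successive quotients are the partial quotients a_0, a_1, ... (each step inverts the fractional part left over by the previous one):
  38 = 1*25 + 13, so a_0 = 1.
  25 = 1*13 + 12, so a_1 = 1.
  13 = 1*12 + 1, so a_2 = 1.
  12 = 12*1 + 0, so a_3 = 12.
The remainder reaches 0 after 4 divisions, so the expansion has 4 partial quotients, read off in order.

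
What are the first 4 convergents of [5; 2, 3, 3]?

Using the convergent recurrence p_i = a_i*p_{i-1} + p_{i-2}, q_i = a_i*q_{i-1} + q_{i-2} with p_{-2}=0, p_{-1}=1, q_{-2}=1, q_{-1}=0:
  i=0: a_0=5, p_0 = 5*1 + 0 = 5, q_0 = 5*0 + 1 = 1.
  i=1: a_1=2, p_1 = 2*5 + 1 = 11, q_1 = 2*1 + 0 = 2.
  i=2: a_2=3, p_2 = 3*11 + 5 = 38, q_2 = 3*2 + 1 = 7.
  i=3: a_3=3, p_3 = 3*38 + 11 = 125, q_3 = 3*7 + 2 = 23.

5/1, 11/2, 38/7, 125/23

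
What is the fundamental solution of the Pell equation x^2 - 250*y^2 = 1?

First expand sqrt(250) as a continued fraction. With x_i = (sqrt(250) + m_i)/d_i and (m_0, d_0) = (0, 1): a_0 = floor(sqrt(250)) = 15, since 15^2 = 225 <= 250 < 256 = 16^2.
Iterate m_{i+1} = d_i*a_i - m_i, d_{i+1} = (250 - m_{i+1}^2)/d_i, a_{i+1} = floor((a_0 + m_{i+1})/d_{i+1}):
  m_1 = 1*15 - 0 = 15, d_1 = (250 - 15^2)/1 = 25/1 = 25, a_1 = floor((15 + 15)/25) = 1.
  m_2 = 25*1 - 15 = 10, d_2 = (250 - 10^2)/25 = 150/25 = 6, a_2 = floor((15 + 10)/6) = 4.
  m_3 = 6*4 - 10 = 14, d_3 = (250 - 14^2)/6 = 54/6 = 9, a_3 = floor((15 + 14)/9) = 3.
  m_4 = 9*3 - 14 = 13, d_4 = (250 - 13^2)/9 = 81/9 = 9, a_4 = floor((15 + 13)/9) = 3.
  m_5 = 9*3 - 13 = 14, d_5 = (250 - 14^2)/9 = 54/9 = 6, a_5 = floor((15 + 14)/6) = 4.
  m_6 = 6*4 - 14 = 10, d_6 = (250 - 10^2)/6 = 150/6 = 25, a_6 = floor((15 + 10)/25) = 1.
  m_7 = 25*1 - 10 = 15, d_7 = (250 - 15^2)/25 = 25/25 = 1, a_7 = floor((15 + 15)/1) = 30.
  m_8 = 1*30 - 15 = 15, d_8 = (250 - 15^2)/1 = 25/1 = 25: (m_8, d_8) = (m_1, d_1) = (15, 25), so from here the quotients repeat a_1, ..., a_7; the period length is 7.
So sqrt(250) = [15; (1, 4, 3, 3, 4, 1, 30)] with period length k = 7.
k is odd, so (p_{k-1}, q_{k-1}) only solves x^2 - 250y^2 = -1 and the fundamental solution of x^2 - 250y^2 = 1 is (p_{2k-1}, q_{2k-1}) = (p_13, q_13); compute convergents through index 13, running through the period twice.
Convergents (p_i = a_i*p_{i-1} + p_{i-2}, q_i = a_i*q_{i-1} + q_{i-2} with p_{-2}=0, p_{-1}=1, q_{-2}=1, q_{-1}=0):
  i=0: a_0=15, p_0 = 15*1 + 0 = 15, q_0 = 15*0 + 1 = 1.
  i=1: a_1=1, p_1 = 1*15 + 1 = 16, q_1 = 1*1 + 0 = 1.
  i=2: a_2=4, p_2 = 4*16 + 15 = 79, q_2 = 4*1 + 1 = 5.
  i=3: a_3=3, p_3 = 3*79 + 16 = 253, q_3 = 3*5 + 1 = 16.
  i=4: a_4=3, p_4 = 3*253 + 79 = 838, q_4 = 3*16 + 5 = 53.
  i=5: a_5=4, p_5 = 4*838 + 253 = 3605, q_5 = 4*53 + 16 = 228.
  i=6: a_6=1, p_6 = 1*3605 + 838 = 4443, q_6 = 1*228 + 53 = 281.
  i=7: a_7=30, p_7 = 30*4443 + 3605 = 136895, q_7 = 30*281 + 228 = 8658.
  i=8: a_8=1, p_8 = 1*136895 + 4443 = 141338, q_8 = 1*8658 + 281 = 8939.
  i=9: a_9=4, p_9 = 4*141338 + 136895 = 702247, q_9 = 4*8939 + 8658 = 44414.
  i=10: a_10=3, p_10 = 3*702247 + 141338 = 2248079, q_10 = 3*44414 + 8939 = 142181.
  i=11: a_11=3, p_11 = 3*2248079 + 702247 = 7446484, q_11 = 3*142181 + 44414 = 470957.
  i=12: a_12=4, p_12 = 4*7446484 + 2248079 = 32034015, q_12 = 4*470957 + 142181 = 2026009.
  i=13: a_13=1, p_13 = 1*32034015 + 7446484 = 39480499, q_13 = 1*2026009 + 470957 = 2496966.
Indeed p_6^2 - 250*q_6^2 = 19740249 - 19740250 = -1, not +1.
Check: 39480499^2 - 250*2496966^2 = 1558709801289001 - 1558709801289000 = 1, so (x, y) = (39480499, 2496966) solves the equation, and by the theorem it is the least positive solution.

(x, y) = (39480499, 2496966)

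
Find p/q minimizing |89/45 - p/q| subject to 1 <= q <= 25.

49/25

Expand x = 89/45 as a continued fraction with the Euclidean algorithm:
  89 = 1*45 + 44, so a_0 = 1.
  45 = 1*44 + 1, so a_1 = 1.
  44 = 44*1 + 0, so a_2 = 44.
so x = [1; 1, 44].
Convergents (p_i = a_i*p_{i-1} + p_{i-2}, q_i = a_i*q_{i-1} + q_{i-2} with p_{-2}=0, p_{-1}=1, q_{-2}=1, q_{-1}=0), until the denominator exceeds 25:
  i=0: a_0=1, p_0 = 1*1 + 0 = 1, q_0 = 1*0 + 1 = 1.
  i=1: a_1=1, p_1 = 1*1 + 1 = 2, q_1 = 1*1 + 0 = 1.
  i=2: a_2=44, p_2 = 44*2 + 1 = 89, q_2 = 44*1 + 1 = 45.
q_2 = 45 > 25, so the last convergent with denominator <= 25 is p_1/q_1 = 2/1.
The closest fraction with denominator <= 25 is either p_1/q_1 or the intermediate fraction (k*p_1 + p_0)/(k*q_1 + q_0) with the largest k >= 1 whose denominator stays <= 25; these approach x as k grows, and every other convergent or intermediate fraction in range is farther away.
Largest k: floor((25 - q_0)/q_1) = floor((25 - 1)/1) = 24.
That gives (24*2 + 1)/(24*1 + 1) = 49/25.
Compare the errors: |x - 2/1| = |89*1 - 2*45|/(45*1) = 1/45, and |x - 49/25| = |89*25 - 49*45|/(45*25) = 20/1125.
Cross-multiplying, 20*45 = 900 < 1125 = 1*1125, so 20/1125 is smaller: the intermediate fraction 49/25 is closer to x than 2/1.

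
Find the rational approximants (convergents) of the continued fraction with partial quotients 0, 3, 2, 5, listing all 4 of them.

Using the convergent recurrence p_i = a_i*p_{i-1} + p_{i-2}, q_i = a_i*q_{i-1} + q_{i-2} with p_{-2}=0, p_{-1}=1, q_{-2}=1, q_{-1}=0:
  i=0: a_0=0, p_0 = 0*1 + 0 = 0, q_0 = 0*0 + 1 = 1.
  i=1: a_1=3, p_1 = 3*0 + 1 = 1, q_1 = 3*1 + 0 = 3.
  i=2: a_2=2, p_2 = 2*1 + 0 = 2, q_2 = 2*3 + 1 = 7.
  i=3: a_3=5, p_3 = 5*2 + 1 = 11, q_3 = 5*7 + 3 = 38.

0/1, 1/3, 2/7, 11/38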